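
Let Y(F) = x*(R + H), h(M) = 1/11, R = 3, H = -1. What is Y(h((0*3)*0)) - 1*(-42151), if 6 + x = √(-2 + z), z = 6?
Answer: 42143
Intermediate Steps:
x = -4 (x = -6 + √(-2 + 6) = -6 + √4 = -6 + 2 = -4)
h(M) = 1/11
Y(F) = -8 (Y(F) = -4*(3 - 1) = -4*2 = -8)
Y(h((0*3)*0)) - 1*(-42151) = -8 - 1*(-42151) = -8 + 42151 = 42143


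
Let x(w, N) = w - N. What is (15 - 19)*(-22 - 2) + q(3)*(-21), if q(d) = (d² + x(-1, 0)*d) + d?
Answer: -93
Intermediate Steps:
q(d) = d² (q(d) = (d² + (-1 - 1*0)*d) + d = (d² + (-1 + 0)*d) + d = (d² - d) + d = d²)
(15 - 19)*(-22 - 2) + q(3)*(-21) = (15 - 19)*(-22 - 2) + 3²*(-21) = -4*(-24) + 9*(-21) = 96 - 189 = -93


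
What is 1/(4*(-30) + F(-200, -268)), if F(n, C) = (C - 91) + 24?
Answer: -1/455 ≈ -0.0021978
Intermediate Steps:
F(n, C) = -67 + C (F(n, C) = (-91 + C) + 24 = -67 + C)
1/(4*(-30) + F(-200, -268)) = 1/(4*(-30) + (-67 - 268)) = 1/(-120 - 335) = 1/(-455) = -1/455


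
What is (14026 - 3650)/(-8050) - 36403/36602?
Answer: -336413251/147323050 ≈ -2.2835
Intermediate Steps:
(14026 - 3650)/(-8050) - 36403/36602 = 10376*(-1/8050) - 36403*1/36602 = -5188/4025 - 36403/36602 = -336413251/147323050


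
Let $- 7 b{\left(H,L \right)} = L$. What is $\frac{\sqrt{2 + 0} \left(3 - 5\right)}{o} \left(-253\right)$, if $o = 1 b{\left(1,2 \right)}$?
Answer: $- 1771 \sqrt{2} \approx -2504.6$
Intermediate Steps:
$b{\left(H,L \right)} = - \frac{L}{7}$
$o = - \frac{2}{7}$ ($o = 1 \left(\left(- \frac{1}{7}\right) 2\right) = 1 \left(- \frac{2}{7}\right) = - \frac{2}{7} \approx -0.28571$)
$\frac{\sqrt{2 + 0} \left(3 - 5\right)}{o} \left(-253\right) = \frac{\sqrt{2 + 0} \left(3 - 5\right)}{- \frac{2}{7}} \left(-253\right) = \sqrt{2} \left(-2\right) \left(- \frac{7}{2}\right) \left(-253\right) = - 2 \sqrt{2} \left(- \frac{7}{2}\right) \left(-253\right) = 7 \sqrt{2} \left(-253\right) = - 1771 \sqrt{2}$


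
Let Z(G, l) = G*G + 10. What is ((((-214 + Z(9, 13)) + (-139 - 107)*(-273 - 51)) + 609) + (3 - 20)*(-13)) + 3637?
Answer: 84048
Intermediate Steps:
Z(G, l) = 10 + G² (Z(G, l) = G² + 10 = 10 + G²)
((((-214 + Z(9, 13)) + (-139 - 107)*(-273 - 51)) + 609) + (3 - 20)*(-13)) + 3637 = ((((-214 + (10 + 9²)) + (-139 - 107)*(-273 - 51)) + 609) + (3 - 20)*(-13)) + 3637 = ((((-214 + (10 + 81)) - 246*(-324)) + 609) - 17*(-13)) + 3637 = ((((-214 + 91) + 79704) + 609) + 221) + 3637 = (((-123 + 79704) + 609) + 221) + 3637 = ((79581 + 609) + 221) + 3637 = (80190 + 221) + 3637 = 80411 + 3637 = 84048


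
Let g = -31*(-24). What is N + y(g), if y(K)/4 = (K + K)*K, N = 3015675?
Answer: 7443963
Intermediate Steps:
g = 744
y(K) = 8*K**2 (y(K) = 4*((K + K)*K) = 4*((2*K)*K) = 4*(2*K**2) = 8*K**2)
N + y(g) = 3015675 + 8*744**2 = 3015675 + 8*553536 = 3015675 + 4428288 = 7443963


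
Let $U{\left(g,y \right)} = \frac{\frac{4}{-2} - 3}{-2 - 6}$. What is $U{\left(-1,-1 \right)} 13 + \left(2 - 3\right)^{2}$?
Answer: $\frac{73}{8} \approx 9.125$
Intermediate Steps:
$U{\left(g,y \right)} = \frac{5}{8}$ ($U{\left(g,y \right)} = \frac{4 \left(- \frac{1}{2}\right) - 3}{-8} = \left(-2 - 3\right) \left(- \frac{1}{8}\right) = \left(-5\right) \left(- \frac{1}{8}\right) = \frac{5}{8}$)
$U{\left(-1,-1 \right)} 13 + \left(2 - 3\right)^{2} = \frac{5}{8} \cdot 13 + \left(2 - 3\right)^{2} = \frac{65}{8} + \left(-1\right)^{2} = \frac{65}{8} + 1 = \frac{73}{8}$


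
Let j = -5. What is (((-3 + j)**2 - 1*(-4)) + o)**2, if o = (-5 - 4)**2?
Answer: 22201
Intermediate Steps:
o = 81 (o = (-9)**2 = 81)
(((-3 + j)**2 - 1*(-4)) + o)**2 = (((-3 - 5)**2 - 1*(-4)) + 81)**2 = (((-8)**2 + 4) + 81)**2 = ((64 + 4) + 81)**2 = (68 + 81)**2 = 149**2 = 22201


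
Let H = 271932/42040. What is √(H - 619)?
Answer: I*√67660300570/10510 ≈ 24.749*I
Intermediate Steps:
H = 67983/10510 (H = 271932*(1/42040) = 67983/10510 ≈ 6.4684)
√(H - 619) = √(67983/10510 - 619) = √(-6437707/10510) = I*√67660300570/10510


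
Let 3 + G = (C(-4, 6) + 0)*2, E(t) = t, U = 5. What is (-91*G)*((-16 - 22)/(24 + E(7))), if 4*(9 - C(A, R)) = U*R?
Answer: 0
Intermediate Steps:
C(A, R) = 9 - 5*R/4
G = 0 (G = -3 + ((9 - 5/4*6) + 0)*2 = -3 + ((9 - 15/2) + 0)*2 = -3 + (3/2 + 0)*2 = -3 + (3/2)*2 = -3 + 3 = 0)
(-91*G)*((-16 - 22)/(24 + E(7))) = (-91*0)*((-16 - 22)/(24 + 7)) = 0*(-38/31) = 0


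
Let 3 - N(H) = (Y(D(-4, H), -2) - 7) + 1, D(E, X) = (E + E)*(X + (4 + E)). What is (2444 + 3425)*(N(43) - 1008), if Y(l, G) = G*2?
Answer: -5839655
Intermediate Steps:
D(E, X) = 2*E*(4 + E + X) (D(E, X) = (2*E)*(4 + E + X) = 2*E*(4 + E + X))
Y(l, G) = 2*G
N(H) = 13 (N(H) = 3 - ((2*(-2) - 7) + 1) = 3 - ((-4 - 7) + 1) = 3 - (-11 + 1) = 3 - 1*(-10) = 3 + 10 = 13)
(2444 + 3425)*(N(43) - 1008) = (2444 + 3425)*(13 - 1008) = 5869*(-995) = -5839655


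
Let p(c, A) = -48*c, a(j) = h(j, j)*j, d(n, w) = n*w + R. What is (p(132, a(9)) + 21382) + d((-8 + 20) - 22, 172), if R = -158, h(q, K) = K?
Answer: 13168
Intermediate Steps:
d(n, w) = -158 + n*w (d(n, w) = n*w - 158 = -158 + n*w)
a(j) = j**2 (a(j) = j*j = j**2)
(p(132, a(9)) + 21382) + d((-8 + 20) - 22, 172) = (-48*132 + 21382) + (-158 + ((-8 + 20) - 22)*172) = (-6336 + 21382) + (-158 + (12 - 22)*172) = 15046 + (-158 - 10*172) = 15046 + (-158 - 1720) = 15046 - 1878 = 13168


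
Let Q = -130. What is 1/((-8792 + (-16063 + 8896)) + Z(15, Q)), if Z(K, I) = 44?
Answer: -1/15915 ≈ -6.2834e-5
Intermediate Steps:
1/((-8792 + (-16063 + 8896)) + Z(15, Q)) = 1/((-8792 + (-16063 + 8896)) + 44) = 1/((-8792 - 7167) + 44) = 1/(-15959 + 44) = 1/(-15915) = -1/15915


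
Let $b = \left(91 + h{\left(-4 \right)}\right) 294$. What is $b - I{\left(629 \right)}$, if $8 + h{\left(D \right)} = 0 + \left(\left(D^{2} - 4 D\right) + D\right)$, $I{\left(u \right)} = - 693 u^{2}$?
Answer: $274211847$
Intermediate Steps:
$h{\left(D \right)} = -8 + D^{2} - 3 D$ ($h{\left(D \right)} = -8 + \left(0 + \left(\left(D^{2} - 4 D\right) + D\right)\right) = -8 + \left(0 + \left(D^{2} - 3 D\right)\right) = -8 + \left(D^{2} - 3 D\right) = -8 + D^{2} - 3 D$)
$b = 32634$ ($b = \left(91 - \left(-4 - 16\right)\right) 294 = \left(91 + \left(-8 + 16 + 12\right)\right) 294 = \left(91 + 20\right) 294 = 111 \cdot 294 = 32634$)
$b - I{\left(629 \right)} = 32634 - - 693 \cdot 629^{2} = 32634 - \left(-693\right) 395641 = 32634 - -274179213 = 32634 + 274179213 = 274211847$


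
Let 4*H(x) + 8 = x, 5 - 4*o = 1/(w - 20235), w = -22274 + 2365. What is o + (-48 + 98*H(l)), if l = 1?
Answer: -35045711/160576 ≈ -218.25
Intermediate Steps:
w = -19909
o = 200721/160576 (o = 5/4 - 1/(4*(-19909 - 20235)) = 5/4 - 1/4/(-40144) = 5/4 - 1/4*(-1/40144) = 5/4 + 1/160576 = 200721/160576 ≈ 1.2500)
H(x) = -2 + x/4
o + (-48 + 98*H(l)) = 200721/160576 + (-48 + 98*(-2 + (1/4)*1)) = 200721/160576 + (-48 + 98*(-2 + 1/4)) = 200721/160576 + (-48 + 98*(-7/4)) = 200721/160576 + (-48 - 343/2) = 200721/160576 - 439/2 = -35045711/160576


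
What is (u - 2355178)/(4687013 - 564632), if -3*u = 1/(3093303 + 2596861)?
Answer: -40204047207577/70371071881452 ≈ -0.57131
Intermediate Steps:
u = -1/17070492 (u = -1/(3*(3093303 + 2596861)) = -⅓/5690164 = -⅓*1/5690164 = -1/17070492 ≈ -5.8581e-8)
(u - 2355178)/(4687013 - 564632) = (-1/17070492 - 2355178)/(4687013 - 564632) = -40204047207577/17070492/4122381 = -40204047207577/17070492*1/4122381 = -40204047207577/70371071881452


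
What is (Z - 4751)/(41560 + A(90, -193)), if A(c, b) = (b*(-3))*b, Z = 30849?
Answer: -26098/70187 ≈ -0.37184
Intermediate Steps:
A(c, b) = -3*b**2 (A(c, b) = (-3*b)*b = -3*b**2)
(Z - 4751)/(41560 + A(90, -193)) = (30849 - 4751)/(41560 - 3*(-193)**2) = 26098/(41560 - 3*37249) = 26098/(41560 - 111747) = 26098/(-70187) = 26098*(-1/70187) = -26098/70187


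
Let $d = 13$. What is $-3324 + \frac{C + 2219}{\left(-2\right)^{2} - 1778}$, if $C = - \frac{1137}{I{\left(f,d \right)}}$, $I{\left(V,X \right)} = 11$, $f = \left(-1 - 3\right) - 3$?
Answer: $- \frac{32443904}{9757} \approx -3325.2$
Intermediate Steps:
$f = -7$ ($f = -4 - 3 = -7$)
$C = - \frac{1137}{11} \approx -103.36$
$-3324 + \frac{C + 2219}{\left(-2\right)^{2} - 1778} = -3324 + \frac{- \frac{1137}{11} + 2219}{\left(-2\right)^{2} - 1778} = -3324 + \frac{23272}{11 \left(4 - 1778\right)} = -3324 + \frac{23272}{11 \left(-1774\right)} = -3324 + \frac{23272}{11} \left(- \frac{1}{1774}\right) = -3324 - \frac{11636}{9757} = - \frac{32443904}{9757}$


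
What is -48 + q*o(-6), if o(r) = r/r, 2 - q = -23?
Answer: -23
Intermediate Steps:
q = 25 (q = 2 - 1*(-23) = 2 + 23 = 25)
o(r) = 1
-48 + q*o(-6) = -48 + 25*1 = -48 + 25 = -23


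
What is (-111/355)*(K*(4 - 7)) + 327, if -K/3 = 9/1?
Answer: 107094/355 ≈ 301.67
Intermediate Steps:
K = -27 (K = -27/1 = -27 ≈ -27.000)
(-111/355)*(K*(4 - 7)) + 327 = (-111/355)*(-27*(4 - 7)) + 327 = (-111*1/355)*(-27*(-3)) + 327 = -111/355*81 + 327 = -8991/355 + 327 = 107094/355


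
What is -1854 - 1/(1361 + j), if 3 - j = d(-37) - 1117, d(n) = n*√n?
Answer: (-68598*√37 + 4599775*I)/(-2481*I + 37*√37) ≈ -1854.0 + 3.624e-5*I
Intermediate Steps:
d(n) = n^(3/2)
j = 1120 + 37*I*√37 (j = 3 - ((-37)^(3/2) - 1117) = 3 - (-37*I*√37 - 1117) = 3 - (-1117 - 37*I*√37) = 3 + (1117 + 37*I*√37) = 1120 + 37*I*√37 ≈ 1120.0 + 225.06*I)
-1854 - 1/(1361 + j) = -1854 - 1/(1361 + (1120 + 37*I*√37)) = -1854 - 1/(2481 + 37*I*√37)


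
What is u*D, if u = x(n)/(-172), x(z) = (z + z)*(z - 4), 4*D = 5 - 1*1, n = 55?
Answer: -2805/86 ≈ -32.616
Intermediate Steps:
D = 1 (D = (5 - 1*1)/4 = (5 - 1)/4 = (1/4)*4 = 1)
x(z) = 2*z*(-4 + z) (x(z) = (2*z)*(-4 + z) = 2*z*(-4 + z))
u = -2805/86 (u = (2*55*(-4 + 55))/(-172) = (2*55*51)*(-1/172) = 5610*(-1/172) = -2805/86 ≈ -32.616)
u*D = -2805/86*1 = -2805/86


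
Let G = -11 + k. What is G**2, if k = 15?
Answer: 16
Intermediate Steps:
G = 4 (G = -11 + 15 = 4)
G**2 = 4**2 = 16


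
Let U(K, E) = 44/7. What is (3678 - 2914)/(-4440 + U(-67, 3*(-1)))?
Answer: -1337/7759 ≈ -0.17232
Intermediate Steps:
U(K, E) = 44/7 (U(K, E) = 44*(⅐) = 44/7)
(3678 - 2914)/(-4440 + U(-67, 3*(-1))) = (3678 - 2914)/(-4440 + 44/7) = 764/(-31036/7) = 764*(-7/31036) = -1337/7759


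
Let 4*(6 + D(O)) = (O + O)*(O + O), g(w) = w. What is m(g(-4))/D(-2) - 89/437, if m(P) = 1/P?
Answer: -275/3496 ≈ -0.078661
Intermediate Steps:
D(O) = -6 + O² (D(O) = -6 + ((O + O)*(O + O))/4 = -6 + ((2*O)*(2*O))/4 = -6 + (4*O²)/4 = -6 + O²)
m(g(-4))/D(-2) - 89/437 = 1/((-4)*(-6 + (-2)²)) - 89/437 = -1/(4*(-6 + 4)) - 89*1/437 = -¼/(-2) - 89/437 = -¼*(-½) - 89/437 = ⅛ - 89/437 = -275/3496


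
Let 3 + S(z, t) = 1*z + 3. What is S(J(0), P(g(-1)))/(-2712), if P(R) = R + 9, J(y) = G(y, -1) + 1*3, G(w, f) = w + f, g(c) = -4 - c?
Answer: -1/1356 ≈ -0.00073746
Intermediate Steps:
G(w, f) = f + w
J(y) = 2 + y (J(y) = (-1 + y) + 1*3 = (-1 + y) + 3 = 2 + y)
P(R) = 9 + R
S(z, t) = z (S(z, t) = -3 + (1*z + 3) = -3 + (z + 3) = -3 + (3 + z) = z)
S(J(0), P(g(-1)))/(-2712) = (2 + 0)/(-2712) = 2*(-1/2712) = -1/1356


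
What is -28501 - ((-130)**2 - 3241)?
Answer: -42160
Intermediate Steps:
-28501 - ((-130)**2 - 3241) = -28501 - (16900 - 3241) = -28501 - 1*13659 = -28501 - 13659 = -42160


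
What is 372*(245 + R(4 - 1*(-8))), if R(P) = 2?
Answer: 91884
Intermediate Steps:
372*(245 + R(4 - 1*(-8))) = 372*(245 + 2) = 372*247 = 91884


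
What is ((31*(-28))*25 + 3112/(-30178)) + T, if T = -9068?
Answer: -464259908/15089 ≈ -30768.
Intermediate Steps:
((31*(-28))*25 + 3112/(-30178)) + T = ((31*(-28))*25 + 3112/(-30178)) - 9068 = (-868*25 + 3112*(-1/30178)) - 9068 = (-21700 - 1556/15089) - 9068 = -327432856/15089 - 9068 = -464259908/15089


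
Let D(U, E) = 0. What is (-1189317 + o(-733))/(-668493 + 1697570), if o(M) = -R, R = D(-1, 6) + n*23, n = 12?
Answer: -1189593/1029077 ≈ -1.1560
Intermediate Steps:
R = 276 (R = 0 + 12*23 = 0 + 276 = 276)
o(M) = -276 (o(M) = -1*276 = -276)
(-1189317 + o(-733))/(-668493 + 1697570) = (-1189317 - 276)/(-668493 + 1697570) = -1189593/1029077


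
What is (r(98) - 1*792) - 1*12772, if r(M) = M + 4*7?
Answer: -13438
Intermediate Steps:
r(M) = 28 + M (r(M) = M + 28 = 28 + M)
(r(98) - 1*792) - 1*12772 = ((28 + 98) - 1*792) - 1*12772 = (126 - 792) - 12772 = -666 - 12772 = -13438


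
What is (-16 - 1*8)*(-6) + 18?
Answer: 162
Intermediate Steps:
(-16 - 1*8)*(-6) + 18 = (-16 - 8)*(-6) + 18 = -24*(-6) + 18 = 144 + 18 = 162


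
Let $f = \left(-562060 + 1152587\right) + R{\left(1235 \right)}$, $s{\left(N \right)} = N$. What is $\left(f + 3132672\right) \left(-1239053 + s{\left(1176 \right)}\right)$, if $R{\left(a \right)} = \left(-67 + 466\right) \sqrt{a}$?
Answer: $-4608862408523 - 493912923 \sqrt{1235} \approx -4.6262 \cdot 10^{12}$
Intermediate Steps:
$R{\left(a \right)} = 399 \sqrt{a}$
$f = 590527 + 399 \sqrt{1235}$ ($f = \left(-562060 + 1152587\right) + 399 \sqrt{1235} = 590527 + 399 \sqrt{1235} \approx 6.0455 \cdot 10^{5}$)
$\left(f + 3132672\right) \left(-1239053 + s{\left(1176 \right)}\right) = \left(\left(590527 + 399 \sqrt{1235}\right) + 3132672\right) \left(-1239053 + 1176\right) = \left(3723199 + 399 \sqrt{1235}\right) \left(-1237877\right) = -4608862408523 - 493912923 \sqrt{1235}$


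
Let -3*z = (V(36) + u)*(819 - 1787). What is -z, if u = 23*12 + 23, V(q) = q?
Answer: -324280/3 ≈ -1.0809e+5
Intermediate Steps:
u = 299 (u = 276 + 23 = 299)
z = 324280/3 (z = -(36 + 299)*(819 - 1787)/3 = -335*(-968)/3 = -1/3*(-324280) = 324280/3 ≈ 1.0809e+5)
-z = -1*324280/3 = -324280/3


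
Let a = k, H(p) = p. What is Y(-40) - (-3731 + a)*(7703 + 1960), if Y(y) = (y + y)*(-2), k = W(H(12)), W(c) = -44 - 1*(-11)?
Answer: 36371692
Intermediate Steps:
W(c) = -33 (W(c) = -44 + 11 = -33)
k = -33
a = -33
Y(y) = -4*y (Y(y) = (2*y)*(-2) = -4*y)
Y(-40) - (-3731 + a)*(7703 + 1960) = -4*(-40) - (-3731 - 33)*(7703 + 1960) = 160 - (-3764)*9663 = 160 - 1*(-36371532) = 160 + 36371532 = 36371692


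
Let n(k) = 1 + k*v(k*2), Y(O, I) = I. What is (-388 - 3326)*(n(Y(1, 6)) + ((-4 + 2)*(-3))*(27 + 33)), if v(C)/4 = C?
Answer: -2410386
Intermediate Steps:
v(C) = 4*C
n(k) = 1 + 8*k² (n(k) = 1 + k*(4*(k*2)) = 1 + k*(4*(2*k)) = 1 + k*(8*k) = 1 + 8*k²)
(-388 - 3326)*(n(Y(1, 6)) + ((-4 + 2)*(-3))*(27 + 33)) = (-388 - 3326)*((1 + 8*6²) + ((-4 + 2)*(-3))*(27 + 33)) = -3714*((1 + 8*36) - 2*(-3)*60) = -3714*((1 + 288) + 6*60) = -3714*(289 + 360) = -3714*649 = -2410386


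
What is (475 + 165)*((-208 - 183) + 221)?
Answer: -108800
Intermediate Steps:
(475 + 165)*((-208 - 183) + 221) = 640*(-391 + 221) = 640*(-170) = -108800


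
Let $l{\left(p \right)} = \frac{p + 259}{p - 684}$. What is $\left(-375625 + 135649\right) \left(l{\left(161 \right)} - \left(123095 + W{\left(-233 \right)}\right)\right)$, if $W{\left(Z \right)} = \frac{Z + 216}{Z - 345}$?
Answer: $\frac{262640544478884}{8891} \approx 2.954 \cdot 10^{10}$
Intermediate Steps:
$W{\left(Z \right)} = \frac{216 + Z}{-345 + Z}$
$l{\left(p \right)} = \frac{259 + p}{-684 + p}$
$\left(-375625 + 135649\right) \left(l{\left(161 \right)} - \left(123095 + W{\left(-233 \right)}\right)\right) = \left(-375625 + 135649\right) \left(\frac{259 + 161}{-684 + 161} - \left(123095 + \frac{216 - 233}{-345 - 233}\right)\right) = - 239976 \left(\frac{1}{-523} \cdot 420 - \left(123095 + \frac{1}{-578} \left(-17\right)\right)\right) = - 239976 \left(\left(- \frac{1}{523}\right) 420 - \left(123095 - - \frac{1}{34}\right)\right) = - 239976 \left(- \frac{420}{523} - \frac{4185231}{34}\right) = \left(-239976\right) \left(- \frac{2188890093}{17782}\right) = \frac{262640544478884}{8891}$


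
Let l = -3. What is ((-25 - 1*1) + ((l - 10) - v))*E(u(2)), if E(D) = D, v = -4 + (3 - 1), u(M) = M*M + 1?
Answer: -185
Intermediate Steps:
u(M) = 1 + M² (u(M) = M² + 1 = 1 + M²)
v = -2 (v = -4 + 2 = -2)
((-25 - 1*1) + ((l - 10) - v))*E(u(2)) = ((-25 - 1*1) + ((-3 - 10) - 1*(-2)))*(1 + 2²) = ((-25 - 1) + (-13 + 2))*(1 + 4) = (-26 - 11)*5 = -37*5 = -185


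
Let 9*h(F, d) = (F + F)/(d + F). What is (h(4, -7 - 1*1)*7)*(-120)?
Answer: 560/3 ≈ 186.67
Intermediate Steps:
h(F, d) = 2*F/(9*(F + d)) (h(F, d) = ((F + F)/(d + F))/9 = ((2*F)/(F + d))/9 = (2*F/(F + d))/9 = 2*F/(9*(F + d)))
(h(4, -7 - 1*1)*7)*(-120) = (((2/9)*4/(4 + (-7 - 1*1)))*7)*(-120) = (((2/9)*4/(4 + (-7 - 1)))*7)*(-120) = (((2/9)*4/(4 - 8))*7)*(-120) = (((2/9)*4/(-4))*7)*(-120) = (((2/9)*4*(-¼))*7)*(-120) = -2/9*7*(-120) = -14/9*(-120) = 560/3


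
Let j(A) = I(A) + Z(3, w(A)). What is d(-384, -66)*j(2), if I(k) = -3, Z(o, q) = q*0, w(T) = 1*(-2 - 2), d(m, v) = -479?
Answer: 1437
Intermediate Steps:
w(T) = -4 (w(T) = 1*(-4) = -4)
Z(o, q) = 0
j(A) = -3 (j(A) = -3 + 0 = -3)
d(-384, -66)*j(2) = -479*(-3) = 1437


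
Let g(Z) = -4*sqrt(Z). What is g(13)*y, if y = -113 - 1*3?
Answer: 464*sqrt(13) ≈ 1673.0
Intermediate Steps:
y = -116 (y = -113 - 3 = -116)
g(13)*y = -4*sqrt(13)*(-116) = 464*sqrt(13)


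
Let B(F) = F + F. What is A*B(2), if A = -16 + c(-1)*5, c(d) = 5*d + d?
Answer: -184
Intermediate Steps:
B(F) = 2*F
c(d) = 6*d
A = -46 (A = -16 + (6*(-1))*5 = -16 - 6*5 = -16 - 30 = -46)
A*B(2) = -92*2 = -46*4 = -184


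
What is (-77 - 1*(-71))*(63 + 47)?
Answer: -660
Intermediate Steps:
(-77 - 1*(-71))*(63 + 47) = (-77 + 71)*110 = -6*110 = -660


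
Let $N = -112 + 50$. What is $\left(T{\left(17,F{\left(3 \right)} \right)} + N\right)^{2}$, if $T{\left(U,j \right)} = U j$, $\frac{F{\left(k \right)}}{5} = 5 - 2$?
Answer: $37249$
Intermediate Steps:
$F{\left(k \right)} = 15$ ($F{\left(k \right)} = 5 \left(5 - 2\right) = 5 \cdot 3 = 15$)
$N = -62$
$\left(T{\left(17,F{\left(3 \right)} \right)} + N\right)^{2} = \left(17 \cdot 15 - 62\right)^{2} = \left(255 - 62\right)^{2} = 193^{2} = 37249$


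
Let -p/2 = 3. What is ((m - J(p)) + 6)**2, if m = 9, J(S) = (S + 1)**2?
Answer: 100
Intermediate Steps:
p = -6 (p = -2*3 = -6)
J(S) = (1 + S)**2
((m - J(p)) + 6)**2 = ((9 - (1 - 6)**2) + 6)**2 = ((9 - 1*(-5)**2) + 6)**2 = ((9 - 1*25) + 6)**2 = ((9 - 25) + 6)**2 = (-16 + 6)**2 = (-10)**2 = 100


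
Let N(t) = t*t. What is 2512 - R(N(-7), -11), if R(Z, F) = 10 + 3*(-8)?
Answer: 2526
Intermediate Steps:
N(t) = t**2
R(Z, F) = -14 (R(Z, F) = 10 - 24 = -14)
2512 - R(N(-7), -11) = 2512 - 1*(-14) = 2512 + 14 = 2526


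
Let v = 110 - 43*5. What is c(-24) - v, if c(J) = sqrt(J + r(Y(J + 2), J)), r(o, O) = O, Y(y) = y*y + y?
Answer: 105 + 4*I*sqrt(3) ≈ 105.0 + 6.9282*I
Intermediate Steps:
Y(y) = y + y**2 (Y(y) = y**2 + y = y + y**2)
c(J) = sqrt(2)*sqrt(J) (c(J) = sqrt(J + J) = sqrt(2*J) = sqrt(2)*sqrt(J))
v = -105 (v = 110 - 215 = -105)
c(-24) - v = sqrt(2)*sqrt(-24) - 1*(-105) = sqrt(2)*(2*I*sqrt(6)) + 105 = 4*I*sqrt(3) + 105 = 105 + 4*I*sqrt(3)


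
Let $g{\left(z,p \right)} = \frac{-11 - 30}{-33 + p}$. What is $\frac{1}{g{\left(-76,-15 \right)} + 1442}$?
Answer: $\frac{48}{69257} \approx 0.00069307$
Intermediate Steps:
$g{\left(z,p \right)} = - \frac{41}{-33 + p}$
$\frac{1}{g{\left(-76,-15 \right)} + 1442} = \frac{1}{- \frac{41}{-33 - 15} + 1442} = \frac{1}{- \frac{41}{-48} + 1442} = \frac{1}{\left(-41\right) \left(- \frac{1}{48}\right) + 1442} = \frac{1}{\frac{41}{48} + 1442} = \frac{1}{\frac{69257}{48}} = \frac{48}{69257}$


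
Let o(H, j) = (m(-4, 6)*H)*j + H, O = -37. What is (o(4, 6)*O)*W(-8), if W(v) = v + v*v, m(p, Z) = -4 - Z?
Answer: 488992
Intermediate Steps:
W(v) = v + v²
o(H, j) = H - 10*H*j (o(H, j) = ((-4 - 1*6)*H)*j + H = ((-4 - 6)*H)*j + H = (-10*H)*j + H = -10*H*j + H = H - 10*H*j)
(o(4, 6)*O)*W(-8) = ((4*(1 - 10*6))*(-37))*(-8*(1 - 8)) = ((4*(1 - 60))*(-37))*(-8*(-7)) = ((4*(-59))*(-37))*56 = -236*(-37)*56 = 8732*56 = 488992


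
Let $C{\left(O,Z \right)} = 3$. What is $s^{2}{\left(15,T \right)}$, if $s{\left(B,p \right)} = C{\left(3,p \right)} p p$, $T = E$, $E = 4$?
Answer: $2304$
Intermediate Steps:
$T = 4$
$s{\left(B,p \right)} = 3 p^{2}$ ($s{\left(B,p \right)} = 3 p p = 3 p^{2}$)
$s^{2}{\left(15,T \right)} = \left(3 \cdot 4^{2}\right)^{2} = \left(3 \cdot 16\right)^{2} = 48^{2} = 2304$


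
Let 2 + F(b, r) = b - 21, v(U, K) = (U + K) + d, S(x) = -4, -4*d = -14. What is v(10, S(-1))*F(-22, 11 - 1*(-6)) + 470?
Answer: 85/2 ≈ 42.500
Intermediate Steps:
d = 7/2 (d = -¼*(-14) = 7/2 ≈ 3.5000)
v(U, K) = 7/2 + K + U (v(U, K) = (U + K) + 7/2 = (K + U) + 7/2 = 7/2 + K + U)
F(b, r) = -23 + b (F(b, r) = -2 + (b - 21) = -2 + (-21 + b) = -23 + b)
v(10, S(-1))*F(-22, 11 - 1*(-6)) + 470 = (7/2 - 4 + 10)*(-23 - 22) + 470 = (19/2)*(-45) + 470 = -855/2 + 470 = 85/2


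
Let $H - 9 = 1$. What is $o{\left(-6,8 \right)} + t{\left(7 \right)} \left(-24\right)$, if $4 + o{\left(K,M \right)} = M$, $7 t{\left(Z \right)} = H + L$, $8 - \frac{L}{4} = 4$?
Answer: $- \frac{596}{7} \approx -85.143$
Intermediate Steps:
$H = 10$ ($H = 9 + 1 = 10$)
$L = 16$ ($L = 32 - 16 = 16$)
$t{\left(Z \right)} = \frac{26}{7}$ ($t{\left(Z \right)} = \frac{10 + 16}{7} = \frac{1}{7} \cdot 26 = \frac{26}{7}$)
$o{\left(K,M \right)} = -4 + M$
$o{\left(-6,8 \right)} + t{\left(7 \right)} \left(-24\right) = \left(-4 + 8\right) + \frac{26}{7} \left(-24\right) = 4 - \frac{624}{7} = - \frac{596}{7}$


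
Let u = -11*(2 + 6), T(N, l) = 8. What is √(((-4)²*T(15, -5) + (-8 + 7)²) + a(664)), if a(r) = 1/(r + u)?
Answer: √74305/24 ≈ 11.358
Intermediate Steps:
u = -88 (u = -11*8 = -88)
a(r) = 1/(-88 + r) (a(r) = 1/(r - 88) = 1/(-88 + r))
√(((-4)²*T(15, -5) + (-8 + 7)²) + a(664)) = √(((-4)²*8 + (-8 + 7)²) + 1/(-88 + 664)) = √((16*8 + (-1)²) + 1/576) = √((128 + 1) + 1/576) = √(129 + 1/576) = √(74305/576) = √74305/24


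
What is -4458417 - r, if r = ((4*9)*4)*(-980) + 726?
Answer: -4318023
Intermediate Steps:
r = -140394 (r = (36*4)*(-980) + 726 = 144*(-980) + 726 = -141120 + 726 = -140394)
-4458417 - r = -4458417 - 1*(-140394) = -4458417 + 140394 = -4318023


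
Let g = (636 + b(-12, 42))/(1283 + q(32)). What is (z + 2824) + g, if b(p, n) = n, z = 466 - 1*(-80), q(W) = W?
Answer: 4432228/1315 ≈ 3370.5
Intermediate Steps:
z = 546 (z = 466 + 80 = 546)
g = 678/1315 (g = (636 + 42)/(1283 + 32) = 678/1315 ≈ 0.51559)
(z + 2824) + g = (546 + 2824) + 678/1315 = 3370 + 678/1315 = 4432228/1315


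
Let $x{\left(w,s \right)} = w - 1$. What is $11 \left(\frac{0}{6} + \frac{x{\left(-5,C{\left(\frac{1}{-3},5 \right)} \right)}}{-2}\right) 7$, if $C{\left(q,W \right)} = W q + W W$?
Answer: $231$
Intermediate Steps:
$C{\left(q,W \right)} = W^{2} + W q$ ($C{\left(q,W \right)} = W q + W^{2} = W^{2} + W q$)
$x{\left(w,s \right)} = -1 + w$
$11 \left(\frac{0}{6} + \frac{x{\left(-5,C{\left(\frac{1}{-3},5 \right)} \right)}}{-2}\right) 7 = 11 \left(\frac{0}{6} + \frac{-1 - 5}{-2}\right) 7 = 11 \left(0 \cdot \frac{1}{6} - -3\right) 7 = 11 \left(0 + 3\right) 7 = 11 \cdot 3 \cdot 7 = 33 \cdot 7 = 231$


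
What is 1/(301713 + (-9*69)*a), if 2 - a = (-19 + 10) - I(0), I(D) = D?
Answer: 1/294882 ≈ 3.3912e-6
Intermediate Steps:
a = 11 (a = 2 - ((-19 + 10) - 1*0) = 2 - (-9 + 0) = 2 - 1*(-9) = 2 + 9 = 11)
1/(301713 + (-9*69)*a) = 1/(301713 - 9*69*11) = 1/(301713 - 621*11) = 1/(301713 - 6831) = 1/294882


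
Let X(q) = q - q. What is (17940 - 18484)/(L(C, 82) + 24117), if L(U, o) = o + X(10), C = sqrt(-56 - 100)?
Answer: -544/24199 ≈ -0.022480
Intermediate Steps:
C = 2*I*sqrt(39) (C = sqrt(-156) = 2*I*sqrt(39) ≈ 12.49*I)
X(q) = 0
L(U, o) = o (L(U, o) = o + 0 = o)
(17940 - 18484)/(L(C, 82) + 24117) = (17940 - 18484)/(82 + 24117) = -544/24199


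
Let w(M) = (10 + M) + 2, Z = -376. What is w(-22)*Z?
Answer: 3760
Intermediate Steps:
w(M) = 12 + M
w(-22)*Z = (12 - 22)*(-376) = -10*(-376) = 3760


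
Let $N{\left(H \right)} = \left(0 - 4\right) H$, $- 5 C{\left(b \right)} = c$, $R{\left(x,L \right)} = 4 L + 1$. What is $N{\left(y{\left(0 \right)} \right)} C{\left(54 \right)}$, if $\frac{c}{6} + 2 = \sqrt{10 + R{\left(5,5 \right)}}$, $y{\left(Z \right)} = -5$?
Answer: $48 - 24 \sqrt{31} \approx -85.626$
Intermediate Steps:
$R{\left(x,L \right)} = 1 + 4 L$
$c = -12 + 6 \sqrt{31}$ ($c = -12 + 6 \sqrt{10 + \left(1 + 4 \cdot 5\right)} = -12 + 6 \sqrt{10 + \left(1 + 20\right)} = -12 + 6 \sqrt{10 + 21} = -12 + 6 \sqrt{31} \approx 21.407$)
$C{\left(b \right)} = \frac{12}{5} - \frac{6 \sqrt{31}}{5}$ ($C{\left(b \right)} = - \frac{-12 + 6 \sqrt{31}}{5} = \frac{12}{5} - \frac{6 \sqrt{31}}{5}$)
$N{\left(H \right)} = - 4 H$
$N{\left(y{\left(0 \right)} \right)} C{\left(54 \right)} = \left(-4\right) \left(-5\right) \left(\frac{12}{5} - \frac{6 \sqrt{31}}{5}\right) = 20 \left(\frac{12}{5} - \frac{6 \sqrt{31}}{5}\right) = 48 - 24 \sqrt{31}$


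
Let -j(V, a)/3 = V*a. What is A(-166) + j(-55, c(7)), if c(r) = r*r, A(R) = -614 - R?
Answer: 7637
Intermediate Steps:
c(r) = r²
j(V, a) = -3*V*a
A(-166) + j(-55, c(7)) = (-614 - 1*(-166)) - 3*(-55)*7² = (-614 + 166) - 3*(-55)*49 = -448 + 8085 = 7637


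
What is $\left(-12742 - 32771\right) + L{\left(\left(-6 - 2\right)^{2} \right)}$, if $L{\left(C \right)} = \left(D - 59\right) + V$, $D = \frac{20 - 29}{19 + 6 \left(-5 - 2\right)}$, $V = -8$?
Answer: $- \frac{1048331}{23} \approx -45580.0$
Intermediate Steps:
$D = \frac{9}{23}$ ($D = - \frac{9}{19 + 6 \left(-7\right)} = - \frac{9}{19 - 42} = - \frac{9}{-23} = \left(-9\right) \left(- \frac{1}{23}\right) = \frac{9}{23} \approx 0.3913$)
$L{\left(C \right)} = - \frac{1532}{23}$ ($L{\left(C \right)} = \left(\frac{9}{23} - 59\right) - 8 = - \frac{1348}{23} - 8 = - \frac{1532}{23}$)
$\left(-12742 - 32771\right) + L{\left(\left(-6 - 2\right)^{2} \right)} = \left(-12742 - 32771\right) - \frac{1532}{23} = -45513 - \frac{1532}{23} = - \frac{1048331}{23}$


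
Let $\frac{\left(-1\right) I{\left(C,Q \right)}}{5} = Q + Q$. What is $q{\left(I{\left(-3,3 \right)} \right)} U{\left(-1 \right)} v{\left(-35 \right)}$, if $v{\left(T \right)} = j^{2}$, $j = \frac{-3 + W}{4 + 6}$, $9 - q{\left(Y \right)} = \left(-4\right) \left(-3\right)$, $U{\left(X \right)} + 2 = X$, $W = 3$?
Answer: $0$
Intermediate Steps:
$U{\left(X \right)} = -2 + X$
$I{\left(C,Q \right)} = - 10 Q$ ($I{\left(C,Q \right)} = - 5 \left(Q + Q\right) = - 5 \cdot 2 Q = - 10 Q$)
$q{\left(Y \right)} = -3$ ($q{\left(Y \right)} = 9 - \left(-4\right) \left(-3\right) = 9 - 12 = -3$)
$j = 0$ ($j = \frac{-3 + 3}{4 + 6} = \frac{0}{10} = 0 \cdot \frac{1}{10} = 0$)
$v{\left(T \right)} = 0$ ($v{\left(T \right)} = 0^{2} = 0$)
$q{\left(I{\left(-3,3 \right)} \right)} U{\left(-1 \right)} v{\left(-35 \right)} = - 3 \left(-2 - 1\right) 0 = \left(-3\right) \left(-3\right) 0 = 9 \cdot 0 = 0$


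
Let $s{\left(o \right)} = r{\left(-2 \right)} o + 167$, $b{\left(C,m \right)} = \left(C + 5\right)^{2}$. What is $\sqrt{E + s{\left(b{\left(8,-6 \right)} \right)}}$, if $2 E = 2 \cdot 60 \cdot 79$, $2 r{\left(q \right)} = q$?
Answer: $\sqrt{4738} \approx 68.833$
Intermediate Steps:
$b{\left(C,m \right)} = \left(5 + C\right)^{2}$
$r{\left(q \right)} = \frac{q}{2}$
$s{\left(o \right)} = 167 - o$ ($s{\left(o \right)} = \frac{1}{2} \left(-2\right) o + 167 = - o + 167 = 167 - o$)
$E = 4740$ ($E = \frac{2 \cdot 60 \cdot 79}{2} = \frac{120 \cdot 79}{2} = \frac{1}{2} \cdot 9480 = 4740$)
$\sqrt{E + s{\left(b{\left(8,-6 \right)} \right)}} = \sqrt{4740 + \left(167 - \left(5 + 8\right)^{2}\right)} = \sqrt{4740 + \left(167 - 13^{2}\right)} = \sqrt{4740 + \left(167 - 169\right)} = \sqrt{4740 - 2} = \sqrt{4738}$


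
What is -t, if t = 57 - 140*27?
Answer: 3723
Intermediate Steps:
t = -3723 (t = 57 - 3780 = -3723)
-t = -1*(-3723) = 3723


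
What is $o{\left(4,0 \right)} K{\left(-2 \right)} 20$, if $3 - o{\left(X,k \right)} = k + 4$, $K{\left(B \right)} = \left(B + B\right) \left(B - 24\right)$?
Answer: $-2080$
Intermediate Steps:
$K{\left(B \right)} = 2 B \left(-24 + B\right)$ ($K{\left(B \right)} = 2 B \left(B - 24\right) = 2 B \left(-24 + B\right)$)
$o{\left(X,k \right)} = -1 - k$ ($o{\left(X,k \right)} = 3 - \left(k + 4\right) = 3 - \left(4 + k\right) = -1 - k$)
$o{\left(4,0 \right)} K{\left(-2 \right)} 20 = \left(-1 - 0\right) 2 \left(-2\right) \left(-24 - 2\right) 20 = \left(-1 + 0\right) 2 \left(-2\right) \left(-26\right) 20 = \left(-1\right) 104 \cdot 20 = \left(-104\right) 20 = -2080$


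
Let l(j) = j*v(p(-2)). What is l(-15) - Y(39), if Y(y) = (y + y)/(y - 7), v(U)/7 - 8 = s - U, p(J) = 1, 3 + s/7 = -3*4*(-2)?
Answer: -258759/16 ≈ -16172.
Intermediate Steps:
s = 147 (s = -21 + 7*(-3*4*(-2)) = -21 + 7*(-12*(-2)) = -21 + 7*24 = -21 + 168 = 147)
v(U) = 1085 - 7*U (v(U) = 56 + 7*(147 - U) = 56 + (1029 - 7*U) = 1085 - 7*U)
l(j) = 1078*j (l(j) = j*(1085 - 7*1) = j*(1085 - 7) = j*1078 = 1078*j)
Y(y) = 2*y/(-7 + y) (Y(y) = (2*y)/(-7 + y) = 2*y/(-7 + y))
l(-15) - Y(39) = 1078*(-15) - 2*39/(-7 + 39) = -16170 - 2*39/32 = -16170 - 1*39/16 = -16170 - 39/16 = -258759/16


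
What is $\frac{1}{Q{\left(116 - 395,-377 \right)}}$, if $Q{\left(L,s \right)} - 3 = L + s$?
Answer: $- \frac{1}{653} \approx -0.0015314$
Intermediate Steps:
$Q{\left(L,s \right)} = 3 + L + s$ ($Q{\left(L,s \right)} = 3 + \left(L + s\right) = 3 + L + s$)
$\frac{1}{Q{\left(116 - 395,-377 \right)}} = \frac{1}{3 + \left(116 - 395\right) - 377} = \frac{1}{3 - 279 - 377} = \frac{1}{-653} = - \frac{1}{653}$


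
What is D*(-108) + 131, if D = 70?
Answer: -7429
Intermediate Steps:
D*(-108) + 131 = 70*(-108) + 131 = -7560 + 131 = -7429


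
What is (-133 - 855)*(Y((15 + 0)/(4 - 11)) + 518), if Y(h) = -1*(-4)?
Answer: -515736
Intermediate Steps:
Y(h) = 4
(-133 - 855)*(Y((15 + 0)/(4 - 11)) + 518) = (-133 - 855)*(4 + 518) = -988*522 = -515736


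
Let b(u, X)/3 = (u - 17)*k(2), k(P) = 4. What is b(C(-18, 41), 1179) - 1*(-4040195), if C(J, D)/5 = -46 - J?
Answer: 4038311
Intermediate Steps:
C(J, D) = -230 - 5*J (C(J, D) = 5*(-46 - J) = -230 - 5*J)
b(u, X) = -204 + 12*u (b(u, X) = 3*((u - 17)*4) = 3*((-17 + u)*4) = 3*(-68 + 4*u) = -204 + 12*u)
b(C(-18, 41), 1179) - 1*(-4040195) = (-204 + 12*(-230 - 5*(-18))) - 1*(-4040195) = (-204 + 12*(-230 + 90)) + 4040195 = (-204 + 12*(-140)) + 4040195 = (-204 - 1680) + 4040195 = -1884 + 4040195 = 4038311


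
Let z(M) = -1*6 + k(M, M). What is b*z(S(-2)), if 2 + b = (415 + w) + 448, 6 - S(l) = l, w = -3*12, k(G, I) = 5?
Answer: -825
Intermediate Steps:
w = -36
S(l) = 6 - l
z(M) = -1 (z(M) = -1*6 + 5 = -6 + 5 = -1)
b = 825 (b = -2 + ((415 - 36) + 448) = -2 + (379 + 448) = -2 + 827 = 825)
b*z(S(-2)) = 825*(-1) = -825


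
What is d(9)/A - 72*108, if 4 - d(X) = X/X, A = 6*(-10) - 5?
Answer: -505443/65 ≈ -7776.0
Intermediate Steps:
A = -65 (A = -60 - 5 = -65)
d(X) = 3 (d(X) = 4 - X/X = 4 - 1*1 = 4 - 1 = 3)
d(9)/A - 72*108 = 3/(-65) - 72*108 = 3*(-1/65) - 7776 = -3/65 - 7776 = -505443/65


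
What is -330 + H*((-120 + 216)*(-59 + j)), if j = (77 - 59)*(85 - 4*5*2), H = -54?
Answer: -3893514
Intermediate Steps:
j = 810 (j = 18*(85 - 20*2) = 18*(85 - 40) = 18*45 = 810)
-330 + H*((-120 + 216)*(-59 + j)) = -330 - 54*(-120 + 216)*(-59 + 810) = -330 - 5184*751 = -330 - 54*72096 = -330 - 3893184 = -3893514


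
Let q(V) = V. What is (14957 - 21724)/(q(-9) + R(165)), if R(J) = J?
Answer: -6767/156 ≈ -43.378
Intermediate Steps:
(14957 - 21724)/(q(-9) + R(165)) = (14957 - 21724)/(-9 + 165) = -6767/156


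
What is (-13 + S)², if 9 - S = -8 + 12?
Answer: 64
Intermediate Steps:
S = 5 (S = 9 - (-8 + 12) = 9 - 1*4 = 9 - 4 = 5)
(-13 + S)² = (-13 + 5)² = (-8)² = 64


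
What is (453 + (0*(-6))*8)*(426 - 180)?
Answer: 111438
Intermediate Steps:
(453 + (0*(-6))*8)*(426 - 180) = (453 + 0*8)*246 = (453 + 0)*246 = 453*246 = 111438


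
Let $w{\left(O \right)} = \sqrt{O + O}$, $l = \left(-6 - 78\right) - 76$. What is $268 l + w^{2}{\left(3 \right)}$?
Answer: $-42874$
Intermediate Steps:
$l = -160$ ($l = -84 - 76 = -160$)
$w{\left(O \right)} = \sqrt{2} \sqrt{O}$ ($w{\left(O \right)} = \sqrt{2 O} = \sqrt{2} \sqrt{O}$)
$268 l + w^{2}{\left(3 \right)} = 268 \left(-160\right) + \left(\sqrt{2} \sqrt{3}\right)^{2} = -42880 + \left(\sqrt{6}\right)^{2} = -42880 + 6 = -42874$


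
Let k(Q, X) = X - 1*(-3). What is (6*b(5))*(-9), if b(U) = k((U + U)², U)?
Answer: -432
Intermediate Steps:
k(Q, X) = 3 + X (k(Q, X) = X + 3 = 3 + X)
b(U) = 3 + U
(6*b(5))*(-9) = (6*(3 + 5))*(-9) = (6*8)*(-9) = 48*(-9) = -432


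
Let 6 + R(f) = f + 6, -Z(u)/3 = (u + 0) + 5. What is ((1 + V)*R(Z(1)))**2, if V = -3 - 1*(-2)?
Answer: 0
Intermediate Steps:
Z(u) = -15 - 3*u (Z(u) = -3*((u + 0) + 5) = -3*(u + 5) = -3*(5 + u) = -15 - 3*u)
R(f) = f (R(f) = -6 + (f + 6) = -6 + (6 + f) = f)
V = -1 (V = -3 + 2 = -1)
((1 + V)*R(Z(1)))**2 = ((1 - 1)*(-15 - 3*1))**2 = (0*(-15 - 3))**2 = (0*(-18))**2 = 0**2 = 0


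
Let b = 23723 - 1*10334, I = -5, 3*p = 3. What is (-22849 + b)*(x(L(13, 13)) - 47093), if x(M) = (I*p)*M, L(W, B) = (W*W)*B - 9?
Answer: 548992180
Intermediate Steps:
p = 1 (p = (⅓)*3 = 1)
L(W, B) = -9 + B*W² (L(W, B) = W²*B - 9 = B*W² - 9 = -9 + B*W²)
x(M) = -5*M (x(M) = (-5*1)*M = -5*M)
b = 13389 (b = 23723 - 10334 = 13389)
(-22849 + b)*(x(L(13, 13)) - 47093) = (-22849 + 13389)*(-5*(-9 + 13*13²) - 47093) = -9460*(-5*(-9 + 13*169) - 47093) = -9460*(-5*(-9 + 2197) - 47093) = -9460*(-5*2188 - 47093) = -9460*(-10940 - 47093) = -9460*(-58033) = 548992180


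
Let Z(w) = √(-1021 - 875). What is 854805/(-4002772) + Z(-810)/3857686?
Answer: -854805/4002772 + I*√474/1928843 ≈ -0.21355 + 1.1287e-5*I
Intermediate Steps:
Z(w) = 2*I*√474 (Z(w) = √(-1896) = 2*I*√474)
854805/(-4002772) + Z(-810)/3857686 = 854805/(-4002772) + (2*I*√474)/3857686 = 854805*(-1/4002772) + (2*I*√474)*(1/3857686) = -854805/4002772 + I*√474/1928843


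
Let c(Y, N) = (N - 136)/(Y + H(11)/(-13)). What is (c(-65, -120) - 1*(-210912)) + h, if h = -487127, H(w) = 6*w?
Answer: -251628537/911 ≈ -2.7621e+5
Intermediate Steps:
c(Y, N) = (-136 + N)/(-66/13 + Y) (c(Y, N) = (N - 136)/(Y + (6*11)/(-13)) = (-136 + N)/(Y + 66*(-1/13)) = (-136 + N)/(Y - 66/13) = (-136 + N)/(-66/13 + Y))
(c(-65, -120) - 1*(-210912)) + h = (13*(-136 - 120)/(-66 + 13*(-65)) - 1*(-210912)) - 487127 = (13*(-256)/(-66 - 845) + 210912) - 487127 = (13*(-256)/(-911) + 210912) - 487127 = (13*(-1/911)*(-256) + 210912) - 487127 = (3328/911 + 210912) - 487127 = 192144160/911 - 487127 = -251628537/911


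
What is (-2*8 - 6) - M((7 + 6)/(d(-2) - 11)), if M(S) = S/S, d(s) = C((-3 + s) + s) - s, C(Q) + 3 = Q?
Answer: -23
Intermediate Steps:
C(Q) = -3 + Q
d(s) = -6 + s (d(s) = (-3 + ((-3 + s) + s)) - s = (-3 + (-3 + 2*s)) - s = (-6 + 2*s) - s = -6 + s)
M(S) = 1
(-2*8 - 6) - M((7 + 6)/(d(-2) - 11)) = (-2*8 - 6) - 1*1 = (-16 - 6) - 1 = -22 - 1 = -23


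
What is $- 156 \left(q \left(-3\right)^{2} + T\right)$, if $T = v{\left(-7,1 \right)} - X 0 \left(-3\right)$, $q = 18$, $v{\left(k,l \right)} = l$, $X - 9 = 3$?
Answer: $-25428$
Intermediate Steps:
$X = 12$ ($X = 9 + 3 = 12$)
$T = 1$ ($T = 1 - 12 \cdot 0 \left(-3\right) = 1 - 0 \left(-3\right) = 1 - 0 = 1 + 0 = 1$)
$- 156 \left(q \left(-3\right)^{2} + T\right) = - 156 \left(18 \left(-3\right)^{2} + 1\right) = - 156 \left(18 \cdot 9 + 1\right) = - 156 \left(162 + 1\right) = \left(-156\right) 163 = -25428$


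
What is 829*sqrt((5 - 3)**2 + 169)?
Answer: 829*sqrt(173) ≈ 10904.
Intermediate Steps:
829*sqrt((5 - 3)**2 + 169) = 829*sqrt(2**2 + 169) = 829*sqrt(4 + 169) = 829*sqrt(173)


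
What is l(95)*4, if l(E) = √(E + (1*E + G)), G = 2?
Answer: 32*√3 ≈ 55.426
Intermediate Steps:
l(E) = √(2 + 2*E) (l(E) = √(E + (1*E + 2)) = √(E + (E + 2)) = √(E + (2 + E)) = √(2 + 2*E))
l(95)*4 = √(2 + 2*95)*4 = √(2 + 190)*4 = √192*4 = (8*√3)*4 = 32*√3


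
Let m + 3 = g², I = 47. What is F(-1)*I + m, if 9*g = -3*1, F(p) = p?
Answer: -449/9 ≈ -49.889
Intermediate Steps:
g = -⅓ (g = (-3*1)/9 = (⅑)*(-3) = -⅓ ≈ -0.33333)
m = -26/9 (m = -3 + (-⅓)² = -3 + ⅑ = -26/9 ≈ -2.8889)
F(-1)*I + m = -1*47 - 26/9 = -47 - 26/9 = -449/9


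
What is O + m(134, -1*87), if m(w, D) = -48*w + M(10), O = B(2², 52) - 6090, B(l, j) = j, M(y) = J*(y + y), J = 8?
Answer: -12310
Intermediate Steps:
M(y) = 16*y (M(y) = 8*(y + y) = 8*(2*y) = 16*y)
O = -6038 (O = 52 - 6090 = -6038)
m(w, D) = 160 - 48*w (m(w, D) = -48*w + 16*10 = -48*w + 160 = 160 - 48*w)
O + m(134, -1*87) = -6038 + (160 - 48*134) = -6038 + (160 - 6432) = -6038 - 6272 = -12310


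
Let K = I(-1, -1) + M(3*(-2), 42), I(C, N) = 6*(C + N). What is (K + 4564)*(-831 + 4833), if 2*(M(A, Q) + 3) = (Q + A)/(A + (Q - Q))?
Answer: 18193092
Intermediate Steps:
I(C, N) = 6*C + 6*N
M(A, Q) = -3 + (A + Q)/(2*A) (M(A, Q) = -3 + ((Q + A)/(A + (Q - Q)))/2 = -3 + ((A + Q)/(A + 0))/2 = -3 + ((A + Q)/A)/2 = -3 + (A + Q)/(2*A))
K = -18 (K = (6*(-1) + 6*(-1)) + (42 - 15*(-2))/(2*((3*(-2)))) = (-6 - 6) + (½)*(42 - 5*(-6))/(-6) = -12 + (½)*(-⅙)*(42 + 30) = -12 + (½)*(-⅙)*72 = -12 - 6 = -18)
(K + 4564)*(-831 + 4833) = (-18 + 4564)*(-831 + 4833) = 4546*4002 = 18193092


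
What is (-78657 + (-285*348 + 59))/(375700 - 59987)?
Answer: -177778/315713 ≈ -0.56310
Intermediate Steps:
(-78657 + (-285*348 + 59))/(375700 - 59987) = (-78657 + (-99180 + 59))/315713 = (-78657 - 99121)*(1/315713) = -177778*1/315713 = -177778/315713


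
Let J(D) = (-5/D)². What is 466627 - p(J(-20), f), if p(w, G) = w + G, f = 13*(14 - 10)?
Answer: 7465199/16 ≈ 4.6658e+5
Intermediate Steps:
J(D) = 25/D²
f = 52 (f = 13*4 = 52)
p(w, G) = G + w
466627 - p(J(-20), f) = 466627 - (52 + 25/(-20)²) = 466627 - (52 + 25*(1/400)) = 466627 - (52 + 1/16) = 466627 - 1*833/16 = 466627 - 833/16 = 7465199/16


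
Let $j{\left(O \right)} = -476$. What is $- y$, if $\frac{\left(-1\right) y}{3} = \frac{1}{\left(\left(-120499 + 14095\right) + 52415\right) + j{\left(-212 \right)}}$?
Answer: $- \frac{1}{18155} \approx -5.5081 \cdot 10^{-5}$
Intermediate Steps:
$y = \frac{1}{18155}$ ($y = - \frac{3}{\left(\left(-120499 + 14095\right) + 52415\right) - 476} = - \frac{3}{\left(-106404 + 52415\right) - 476} = - \frac{3}{-53989 - 476} = - \frac{3}{-54465} = \left(-3\right) \left(- \frac{1}{54465}\right) = \frac{1}{18155} \approx 5.5081 \cdot 10^{-5}$)
$- y = \left(-1\right) \frac{1}{18155} = - \frac{1}{18155}$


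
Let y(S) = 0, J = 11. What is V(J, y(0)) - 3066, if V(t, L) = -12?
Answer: -3078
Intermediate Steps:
V(J, y(0)) - 3066 = -12 - 3066 = -3078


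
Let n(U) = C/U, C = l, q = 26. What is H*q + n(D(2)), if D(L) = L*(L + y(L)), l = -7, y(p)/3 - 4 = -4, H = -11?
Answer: -1151/4 ≈ -287.75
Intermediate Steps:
y(p) = 0 (y(p) = 12 + 3*(-4) = 12 - 12 = 0)
C = -7
D(L) = L² (D(L) = L*(L + 0) = L*L = L²)
n(U) = -7/U
H*q + n(D(2)) = -11*26 - 7/(2²) = -286 - 7/4 = -1151/4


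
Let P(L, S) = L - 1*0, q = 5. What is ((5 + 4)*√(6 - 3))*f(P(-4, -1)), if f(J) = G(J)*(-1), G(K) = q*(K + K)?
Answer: 360*√3 ≈ 623.54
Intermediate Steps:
G(K) = 10*K (G(K) = 5*(K + K) = 5*(2*K) = 10*K)
P(L, S) = L (P(L, S) = L + 0 = L)
f(J) = -10*J (f(J) = (10*J)*(-1) = -10*J)
((5 + 4)*√(6 - 3))*f(P(-4, -1)) = ((5 + 4)*√(6 - 3))*(-10*(-4)) = (9*√3)*40 = 360*√3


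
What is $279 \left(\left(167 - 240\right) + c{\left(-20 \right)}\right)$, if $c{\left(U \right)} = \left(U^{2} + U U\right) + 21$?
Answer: $208692$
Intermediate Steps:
$c{\left(U \right)} = 21 + 2 U^{2}$ ($c{\left(U \right)} = \left(U^{2} + U^{2}\right) + 21 = 2 U^{2} + 21 = 21 + 2 U^{2}$)
$279 \left(\left(167 - 240\right) + c{\left(-20 \right)}\right) = 279 \left(\left(167 - 240\right) + \left(21 + 2 \left(-20\right)^{2}\right)\right) = 279 \left(\left(167 - 240\right) + \left(21 + 2 \cdot 400\right)\right) = 279 \left(-73 + \left(21 + 800\right)\right) = 279 \left(-73 + 821\right) = 279 \cdot 748 = 208692$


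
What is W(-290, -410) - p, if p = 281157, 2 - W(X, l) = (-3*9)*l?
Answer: -292225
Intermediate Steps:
W(X, l) = 2 + 27*l (W(X, l) = 2 - (-3*9)*l = 2 - (-27)*l = 2 + 27*l)
W(-290, -410) - p = (2 + 27*(-410)) - 1*281157 = (2 - 11070) - 281157 = -11068 - 281157 = -292225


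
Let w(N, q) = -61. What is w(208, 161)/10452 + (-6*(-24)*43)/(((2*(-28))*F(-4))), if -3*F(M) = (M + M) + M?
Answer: -2022889/73164 ≈ -27.649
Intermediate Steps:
F(M) = -M (F(M) = -((M + M) + M)/3 = -(2*M + M)/3 = -M)
w(208, 161)/10452 + (-6*(-24)*43)/(((2*(-28))*F(-4))) = -61/10452 + (-6*(-24)*43)/(((2*(-28))*(-1*(-4)))) = -61*1/10452 + (144*43)/((-56*4)) = -61/10452 + 6192/(-224) = -61/10452 + 6192*(-1/224) = -61/10452 - 387/14 = -2022889/73164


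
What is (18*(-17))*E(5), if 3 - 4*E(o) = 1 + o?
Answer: 459/2 ≈ 229.50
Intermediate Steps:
E(o) = ½ - o/4 (E(o) = ¾ - (1 + o)/4 = ¾ + (-¼ - o/4) = ½ - o/4)
(18*(-17))*E(5) = (18*(-17))*(½ - ¼*5) = -306*(½ - 5/4) = -306*(-¾) = 459/2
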